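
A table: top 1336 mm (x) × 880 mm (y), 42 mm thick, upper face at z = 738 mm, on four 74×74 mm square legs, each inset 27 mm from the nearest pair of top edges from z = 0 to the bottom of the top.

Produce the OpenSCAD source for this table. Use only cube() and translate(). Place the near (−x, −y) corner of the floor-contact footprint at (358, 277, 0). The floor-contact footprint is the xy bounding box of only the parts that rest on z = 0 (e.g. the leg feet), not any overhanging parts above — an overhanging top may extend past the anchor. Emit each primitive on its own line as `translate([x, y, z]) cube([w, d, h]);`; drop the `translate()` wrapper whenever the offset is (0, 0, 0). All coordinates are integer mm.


translate([331, 250, 696]) cube([1336, 880, 42]);
translate([358, 277, 0]) cube([74, 74, 696]);
translate([1566, 277, 0]) cube([74, 74, 696]);
translate([358, 1029, 0]) cube([74, 74, 696]);
translate([1566, 1029, 0]) cube([74, 74, 696]);


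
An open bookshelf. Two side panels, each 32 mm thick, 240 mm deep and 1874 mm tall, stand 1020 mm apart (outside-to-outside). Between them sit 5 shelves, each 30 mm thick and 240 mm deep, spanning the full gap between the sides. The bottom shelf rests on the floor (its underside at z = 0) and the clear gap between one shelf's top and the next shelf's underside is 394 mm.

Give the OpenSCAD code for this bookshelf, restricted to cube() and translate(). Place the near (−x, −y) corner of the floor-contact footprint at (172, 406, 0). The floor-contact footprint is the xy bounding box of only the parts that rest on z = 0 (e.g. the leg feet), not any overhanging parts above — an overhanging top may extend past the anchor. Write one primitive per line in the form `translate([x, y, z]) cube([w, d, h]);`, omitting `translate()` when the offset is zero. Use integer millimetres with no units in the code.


translate([172, 406, 0]) cube([32, 240, 1874]);
translate([1160, 406, 0]) cube([32, 240, 1874]);
translate([204, 406, 0]) cube([956, 240, 30]);
translate([204, 406, 424]) cube([956, 240, 30]);
translate([204, 406, 848]) cube([956, 240, 30]);
translate([204, 406, 1272]) cube([956, 240, 30]);
translate([204, 406, 1696]) cube([956, 240, 30]);


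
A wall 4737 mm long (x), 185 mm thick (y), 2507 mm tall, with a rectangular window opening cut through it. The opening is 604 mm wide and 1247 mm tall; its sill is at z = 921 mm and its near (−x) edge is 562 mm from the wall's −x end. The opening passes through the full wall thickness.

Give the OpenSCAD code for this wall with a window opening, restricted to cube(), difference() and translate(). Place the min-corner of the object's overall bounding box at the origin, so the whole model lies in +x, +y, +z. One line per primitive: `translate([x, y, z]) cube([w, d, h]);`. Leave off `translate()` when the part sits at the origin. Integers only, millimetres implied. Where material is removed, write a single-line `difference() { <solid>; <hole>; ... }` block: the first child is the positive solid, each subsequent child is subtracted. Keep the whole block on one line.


difference() { cube([4737, 185, 2507]); translate([562, 0, 921]) cube([604, 185, 1247]); }


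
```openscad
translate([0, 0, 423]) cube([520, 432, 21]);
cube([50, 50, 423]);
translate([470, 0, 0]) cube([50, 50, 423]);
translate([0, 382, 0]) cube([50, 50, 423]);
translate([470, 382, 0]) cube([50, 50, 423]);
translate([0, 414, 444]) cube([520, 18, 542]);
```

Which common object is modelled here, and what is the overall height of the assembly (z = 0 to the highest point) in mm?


A chair. The overall height is 986 mm.

A slab on four corner posts with a tall panel at the back — a chair. The seat slab sits at z = 423 with thickness 21, and the 542 mm backrest starts at the seat top, so the overall height is 423 + 21 + 542 = 986 mm.


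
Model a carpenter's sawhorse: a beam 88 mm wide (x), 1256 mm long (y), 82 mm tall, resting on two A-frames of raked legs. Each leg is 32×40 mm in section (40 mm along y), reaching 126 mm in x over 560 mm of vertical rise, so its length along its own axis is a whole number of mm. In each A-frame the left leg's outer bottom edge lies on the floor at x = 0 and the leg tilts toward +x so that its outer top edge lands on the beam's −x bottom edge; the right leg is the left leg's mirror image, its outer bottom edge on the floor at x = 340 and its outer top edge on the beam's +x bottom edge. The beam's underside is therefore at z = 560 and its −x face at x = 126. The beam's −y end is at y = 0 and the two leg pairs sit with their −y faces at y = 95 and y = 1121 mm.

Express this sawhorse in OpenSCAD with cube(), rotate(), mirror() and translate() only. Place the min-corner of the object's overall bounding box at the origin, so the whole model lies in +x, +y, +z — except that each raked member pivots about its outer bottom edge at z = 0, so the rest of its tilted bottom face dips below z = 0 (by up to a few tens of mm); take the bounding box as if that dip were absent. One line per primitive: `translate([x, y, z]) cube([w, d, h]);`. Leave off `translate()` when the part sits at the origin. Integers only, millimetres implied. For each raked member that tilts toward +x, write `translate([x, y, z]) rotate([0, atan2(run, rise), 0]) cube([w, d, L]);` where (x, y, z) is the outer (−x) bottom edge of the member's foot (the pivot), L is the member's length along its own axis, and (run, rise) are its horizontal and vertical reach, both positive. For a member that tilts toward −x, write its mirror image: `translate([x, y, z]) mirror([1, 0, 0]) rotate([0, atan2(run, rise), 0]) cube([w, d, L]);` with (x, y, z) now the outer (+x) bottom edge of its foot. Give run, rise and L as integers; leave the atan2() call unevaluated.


translate([126, 0, 560]) cube([88, 1256, 82]);
translate([0, 95, 0]) rotate([0, atan2(126, 560), 0]) cube([32, 40, 574]);
translate([340, 95, 0]) mirror([1, 0, 0]) rotate([0, atan2(126, 560), 0]) cube([32, 40, 574]);
translate([0, 1121, 0]) rotate([0, atan2(126, 560), 0]) cube([32, 40, 574]);
translate([340, 1121, 0]) mirror([1, 0, 0]) rotate([0, atan2(126, 560), 0]) cube([32, 40, 574]);


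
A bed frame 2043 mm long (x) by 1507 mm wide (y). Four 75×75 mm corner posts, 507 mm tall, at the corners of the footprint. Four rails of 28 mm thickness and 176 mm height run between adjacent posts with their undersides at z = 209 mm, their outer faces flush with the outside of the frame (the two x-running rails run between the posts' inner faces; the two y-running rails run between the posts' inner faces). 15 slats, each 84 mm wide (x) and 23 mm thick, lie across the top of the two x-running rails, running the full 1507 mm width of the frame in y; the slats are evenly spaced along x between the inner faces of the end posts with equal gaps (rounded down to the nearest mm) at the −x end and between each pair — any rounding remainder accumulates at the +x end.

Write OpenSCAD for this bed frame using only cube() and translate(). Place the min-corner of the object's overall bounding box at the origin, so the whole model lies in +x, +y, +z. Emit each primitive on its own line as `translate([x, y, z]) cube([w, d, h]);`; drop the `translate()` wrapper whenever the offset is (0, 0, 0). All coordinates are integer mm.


cube([75, 75, 507]);
translate([0, 1432, 0]) cube([75, 75, 507]);
translate([1968, 0, 0]) cube([75, 75, 507]);
translate([1968, 1432, 0]) cube([75, 75, 507]);
translate([75, 0, 209]) cube([1893, 28, 176]);
translate([75, 1479, 209]) cube([1893, 28, 176]);
translate([0, 75, 209]) cube([28, 1357, 176]);
translate([2015, 75, 209]) cube([28, 1357, 176]);
translate([114, 0, 385]) cube([84, 1507, 23]);
translate([237, 0, 385]) cube([84, 1507, 23]);
translate([360, 0, 385]) cube([84, 1507, 23]);
translate([483, 0, 385]) cube([84, 1507, 23]);
translate([606, 0, 385]) cube([84, 1507, 23]);
translate([729, 0, 385]) cube([84, 1507, 23]);
translate([852, 0, 385]) cube([84, 1507, 23]);
translate([975, 0, 385]) cube([84, 1507, 23]);
translate([1098, 0, 385]) cube([84, 1507, 23]);
translate([1221, 0, 385]) cube([84, 1507, 23]);
translate([1344, 0, 385]) cube([84, 1507, 23]);
translate([1467, 0, 385]) cube([84, 1507, 23]);
translate([1590, 0, 385]) cube([84, 1507, 23]);
translate([1713, 0, 385]) cube([84, 1507, 23]);
translate([1836, 0, 385]) cube([84, 1507, 23]);


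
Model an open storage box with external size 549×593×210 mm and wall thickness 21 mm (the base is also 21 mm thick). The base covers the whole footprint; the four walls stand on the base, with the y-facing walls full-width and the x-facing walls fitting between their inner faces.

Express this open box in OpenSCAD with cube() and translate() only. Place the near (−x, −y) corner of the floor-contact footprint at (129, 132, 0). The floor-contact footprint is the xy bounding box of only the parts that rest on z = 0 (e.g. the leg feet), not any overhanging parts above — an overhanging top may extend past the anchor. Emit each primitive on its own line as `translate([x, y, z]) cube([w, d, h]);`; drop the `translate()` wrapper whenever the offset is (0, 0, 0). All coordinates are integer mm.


translate([129, 132, 0]) cube([549, 593, 21]);
translate([129, 132, 21]) cube([549, 21, 189]);
translate([129, 704, 21]) cube([549, 21, 189]);
translate([129, 153, 21]) cube([21, 551, 189]);
translate([657, 153, 21]) cube([21, 551, 189]);


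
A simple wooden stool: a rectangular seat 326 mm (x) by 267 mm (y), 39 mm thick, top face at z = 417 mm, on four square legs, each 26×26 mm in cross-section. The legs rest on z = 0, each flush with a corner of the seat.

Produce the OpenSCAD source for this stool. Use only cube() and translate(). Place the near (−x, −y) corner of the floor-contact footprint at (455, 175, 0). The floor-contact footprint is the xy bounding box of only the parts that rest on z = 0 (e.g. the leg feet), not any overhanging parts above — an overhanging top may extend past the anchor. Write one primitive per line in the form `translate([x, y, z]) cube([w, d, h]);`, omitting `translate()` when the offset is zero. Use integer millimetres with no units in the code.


// leg_h = 417 - 39 = 378
translate([455, 175, 378]) cube([326, 267, 39]);
translate([455, 175, 0]) cube([26, 26, 378]);
translate([755, 175, 0]) cube([26, 26, 378]);
translate([455, 416, 0]) cube([26, 26, 378]);
translate([755, 416, 0]) cube([26, 26, 378]);


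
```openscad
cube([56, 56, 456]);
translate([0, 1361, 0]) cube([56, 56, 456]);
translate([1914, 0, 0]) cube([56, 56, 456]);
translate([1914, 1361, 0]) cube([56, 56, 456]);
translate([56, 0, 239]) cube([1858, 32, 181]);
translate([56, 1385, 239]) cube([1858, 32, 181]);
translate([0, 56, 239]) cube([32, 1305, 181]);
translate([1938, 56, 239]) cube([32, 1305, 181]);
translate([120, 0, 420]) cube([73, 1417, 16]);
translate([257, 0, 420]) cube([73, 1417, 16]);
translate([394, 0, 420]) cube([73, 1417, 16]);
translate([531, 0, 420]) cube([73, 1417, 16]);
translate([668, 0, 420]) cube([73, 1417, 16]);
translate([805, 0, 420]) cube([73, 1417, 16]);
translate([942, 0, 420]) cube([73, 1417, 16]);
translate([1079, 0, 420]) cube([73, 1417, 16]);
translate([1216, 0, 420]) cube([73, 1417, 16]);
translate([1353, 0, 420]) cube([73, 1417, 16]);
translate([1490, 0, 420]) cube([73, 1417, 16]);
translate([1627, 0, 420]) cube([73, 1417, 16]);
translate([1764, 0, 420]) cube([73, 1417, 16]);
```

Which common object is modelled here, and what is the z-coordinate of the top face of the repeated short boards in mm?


A bed frame. The slat-top height is 436 mm.

Four posts, four rails, and a row of slats — a bed frame. Slats sit on the rails at z = 239 + 181 = 420; with slat thickness 16, the top is 436 mm.


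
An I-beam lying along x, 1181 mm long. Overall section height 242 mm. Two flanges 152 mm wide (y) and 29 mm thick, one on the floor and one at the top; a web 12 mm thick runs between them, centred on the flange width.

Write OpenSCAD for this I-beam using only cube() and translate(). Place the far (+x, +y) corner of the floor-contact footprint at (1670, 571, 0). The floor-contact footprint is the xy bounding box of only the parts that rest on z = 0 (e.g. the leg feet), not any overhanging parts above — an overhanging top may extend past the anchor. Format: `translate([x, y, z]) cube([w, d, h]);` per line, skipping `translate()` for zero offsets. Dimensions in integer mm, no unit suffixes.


translate([489, 419, 0]) cube([1181, 152, 29]);
translate([489, 489, 29]) cube([1181, 12, 184]);
translate([489, 419, 213]) cube([1181, 152, 29]);


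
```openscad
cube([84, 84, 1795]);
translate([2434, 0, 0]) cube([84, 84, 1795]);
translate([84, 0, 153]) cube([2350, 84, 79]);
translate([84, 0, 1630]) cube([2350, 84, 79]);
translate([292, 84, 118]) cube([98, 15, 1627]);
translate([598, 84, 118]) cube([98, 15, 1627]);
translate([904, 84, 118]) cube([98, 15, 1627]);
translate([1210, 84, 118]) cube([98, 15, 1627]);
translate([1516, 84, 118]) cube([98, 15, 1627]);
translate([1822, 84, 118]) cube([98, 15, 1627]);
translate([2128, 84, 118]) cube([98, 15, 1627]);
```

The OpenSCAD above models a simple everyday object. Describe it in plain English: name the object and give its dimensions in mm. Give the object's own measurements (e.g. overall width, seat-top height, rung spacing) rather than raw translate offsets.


A fence section. Two 84×84 mm posts, 1795 mm tall, stand on the floor with a clear span of 2350 mm between their inner faces. Two horizontal rails of 84×79 mm section span the gap between the posts with their undersides at z = 153 mm and z = 1630 mm, flush with the posts' −y face. 7 pickets, each 98 mm wide, 15 mm thick and 1627 mm tall, are fixed to the +y face of the rails with their bottoms at z = 118 mm, spaced across the span with a 208 mm gap after the −x post and between neighbouring pickets and before the +x post.


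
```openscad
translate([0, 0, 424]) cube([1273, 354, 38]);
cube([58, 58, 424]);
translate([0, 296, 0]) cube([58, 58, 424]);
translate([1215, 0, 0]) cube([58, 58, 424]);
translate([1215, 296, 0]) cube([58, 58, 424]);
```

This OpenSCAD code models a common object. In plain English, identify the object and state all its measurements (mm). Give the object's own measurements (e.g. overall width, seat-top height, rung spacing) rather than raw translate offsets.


A bench: a 1273×354 mm seat slab, 38 mm thick, top at z = 462 mm, on four 58×58 mm square legs flush with the seat corners and standing on z = 0.


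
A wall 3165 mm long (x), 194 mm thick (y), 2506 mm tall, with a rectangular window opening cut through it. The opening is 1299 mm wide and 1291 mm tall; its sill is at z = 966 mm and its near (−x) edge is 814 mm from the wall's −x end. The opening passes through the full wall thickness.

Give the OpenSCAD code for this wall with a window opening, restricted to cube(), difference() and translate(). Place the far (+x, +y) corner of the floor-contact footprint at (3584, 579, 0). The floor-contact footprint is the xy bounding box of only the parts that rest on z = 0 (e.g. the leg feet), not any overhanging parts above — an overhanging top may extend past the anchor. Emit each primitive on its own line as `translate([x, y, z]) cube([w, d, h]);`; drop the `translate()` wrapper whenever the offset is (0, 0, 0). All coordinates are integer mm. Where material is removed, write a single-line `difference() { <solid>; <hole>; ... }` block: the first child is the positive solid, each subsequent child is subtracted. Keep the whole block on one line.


difference() { translate([419, 385, 0]) cube([3165, 194, 2506]); translate([1233, 385, 966]) cube([1299, 194, 1291]); }


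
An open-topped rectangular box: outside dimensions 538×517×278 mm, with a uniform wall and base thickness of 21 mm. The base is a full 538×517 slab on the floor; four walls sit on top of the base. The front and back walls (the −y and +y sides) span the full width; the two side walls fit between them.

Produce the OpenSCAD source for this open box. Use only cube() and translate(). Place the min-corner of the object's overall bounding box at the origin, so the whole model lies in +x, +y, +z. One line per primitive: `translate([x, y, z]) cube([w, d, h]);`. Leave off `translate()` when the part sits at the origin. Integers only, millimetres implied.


cube([538, 517, 21]);
translate([0, 0, 21]) cube([538, 21, 257]);
translate([0, 496, 21]) cube([538, 21, 257]);
translate([0, 21, 21]) cube([21, 475, 257]);
translate([517, 21, 21]) cube([21, 475, 257]);


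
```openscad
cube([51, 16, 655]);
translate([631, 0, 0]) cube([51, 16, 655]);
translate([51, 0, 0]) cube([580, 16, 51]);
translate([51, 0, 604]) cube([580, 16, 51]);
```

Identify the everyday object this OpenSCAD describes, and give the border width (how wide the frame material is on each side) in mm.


A picture frame. The border width is 51 mm.

Four thin pieces enclosing a rectangular opening — a picture frame. The two full-height stiles are 655 mm tall; the top rail sits at z = 604 and is 51 mm tall, so the border above the opening is 655 − 604 = 51 mm, matching the stile x-width.


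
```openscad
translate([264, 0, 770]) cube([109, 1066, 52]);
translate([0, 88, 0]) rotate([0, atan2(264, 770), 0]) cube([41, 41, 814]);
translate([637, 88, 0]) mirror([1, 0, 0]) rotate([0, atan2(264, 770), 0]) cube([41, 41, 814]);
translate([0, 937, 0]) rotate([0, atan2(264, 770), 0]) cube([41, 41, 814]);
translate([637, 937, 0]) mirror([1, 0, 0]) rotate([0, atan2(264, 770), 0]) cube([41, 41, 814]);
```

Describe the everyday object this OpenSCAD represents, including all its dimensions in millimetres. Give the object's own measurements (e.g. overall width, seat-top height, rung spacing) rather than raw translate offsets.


A sawhorse. A 109×1066×52 mm beam (x, y, z) sits on two A-frame leg pairs. Each pair is two raked legs of 41×41 mm section (41 mm along y) splaying symmetrically in x. Each leg rises 770 mm vertically over 264 mm of horizontal reach and is 814 mm long along its own axis. Every leg's outer bottom edge rests on the floor and its outer top edge meets a bottom edge of the beam — the left legs (tilting toward +x) meet the beam's −x bottom edge, the right legs (their mirror images, tilting toward −x) meet its +x bottom edge — so the leg tops tuck under the beam, the beam's underside is 770 mm above the floor, and the feet are 637 mm apart outside-to-outside with the beam centred between them. The two leg pairs are set in 88 mm from either end of the beam.


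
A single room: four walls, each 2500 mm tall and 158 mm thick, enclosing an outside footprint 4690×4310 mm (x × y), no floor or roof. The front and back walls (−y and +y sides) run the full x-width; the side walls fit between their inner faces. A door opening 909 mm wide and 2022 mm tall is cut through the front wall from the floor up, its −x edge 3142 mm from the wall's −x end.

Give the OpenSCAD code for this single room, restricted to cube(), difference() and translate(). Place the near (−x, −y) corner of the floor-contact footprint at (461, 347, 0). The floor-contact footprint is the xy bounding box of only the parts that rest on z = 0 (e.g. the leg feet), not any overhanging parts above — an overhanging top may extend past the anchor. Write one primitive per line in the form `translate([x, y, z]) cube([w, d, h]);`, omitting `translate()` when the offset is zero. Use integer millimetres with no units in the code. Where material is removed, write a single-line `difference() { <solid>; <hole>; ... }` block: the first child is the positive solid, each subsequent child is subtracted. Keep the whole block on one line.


difference() { translate([461, 347, 0]) cube([4690, 158, 2500]); translate([3603, 347, 0]) cube([909, 158, 2022]); }
translate([461, 4499, 0]) cube([4690, 158, 2500]);
translate([461, 505, 0]) cube([158, 3994, 2500]);
translate([4993, 505, 0]) cube([158, 3994, 2500]);


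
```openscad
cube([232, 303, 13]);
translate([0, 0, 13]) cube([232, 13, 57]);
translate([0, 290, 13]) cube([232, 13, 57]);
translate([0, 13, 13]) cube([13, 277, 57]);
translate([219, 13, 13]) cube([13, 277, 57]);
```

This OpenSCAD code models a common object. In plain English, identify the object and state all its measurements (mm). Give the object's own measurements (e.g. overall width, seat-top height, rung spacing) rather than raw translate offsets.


An open-topped rectangular box: outside dimensions 232×303×70 mm, with a uniform wall and base thickness of 13 mm. The base is a full 232×303 slab on the floor; four walls sit on top of the base. The front and back walls (the −y and +y sides) span the full width; the two side walls fit between them.


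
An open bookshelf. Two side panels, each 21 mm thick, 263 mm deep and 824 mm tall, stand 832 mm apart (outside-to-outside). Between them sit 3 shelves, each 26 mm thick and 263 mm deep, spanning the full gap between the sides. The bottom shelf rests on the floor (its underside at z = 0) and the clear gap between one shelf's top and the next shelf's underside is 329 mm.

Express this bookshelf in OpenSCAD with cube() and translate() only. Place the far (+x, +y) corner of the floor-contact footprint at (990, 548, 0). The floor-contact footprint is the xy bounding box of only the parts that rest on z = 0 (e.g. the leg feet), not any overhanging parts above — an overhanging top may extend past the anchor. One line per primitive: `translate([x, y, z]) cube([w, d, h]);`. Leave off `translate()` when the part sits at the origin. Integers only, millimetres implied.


translate([158, 285, 0]) cube([21, 263, 824]);
translate([969, 285, 0]) cube([21, 263, 824]);
translate([179, 285, 0]) cube([790, 263, 26]);
translate([179, 285, 355]) cube([790, 263, 26]);
translate([179, 285, 710]) cube([790, 263, 26]);


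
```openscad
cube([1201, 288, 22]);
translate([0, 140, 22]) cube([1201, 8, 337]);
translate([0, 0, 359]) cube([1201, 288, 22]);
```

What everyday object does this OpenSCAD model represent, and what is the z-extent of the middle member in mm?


An I-beam. The web height is 337 mm.

Two wide flanges with a thin centred web — an I-beam. Overall 381 mm minus two 22 mm flanges gives a web of 381 − 2·22 = 337 mm.


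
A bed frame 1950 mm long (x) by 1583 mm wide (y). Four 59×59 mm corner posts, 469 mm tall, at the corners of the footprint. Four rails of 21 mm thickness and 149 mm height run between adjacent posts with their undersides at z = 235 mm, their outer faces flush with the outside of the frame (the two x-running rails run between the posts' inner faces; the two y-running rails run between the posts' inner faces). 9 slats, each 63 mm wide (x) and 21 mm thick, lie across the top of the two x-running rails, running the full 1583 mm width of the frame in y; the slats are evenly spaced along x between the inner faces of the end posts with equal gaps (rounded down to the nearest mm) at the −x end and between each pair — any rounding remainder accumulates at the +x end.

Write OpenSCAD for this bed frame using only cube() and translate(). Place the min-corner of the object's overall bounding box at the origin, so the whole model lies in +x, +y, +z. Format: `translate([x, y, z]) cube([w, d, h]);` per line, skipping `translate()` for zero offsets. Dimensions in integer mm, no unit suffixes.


cube([59, 59, 469]);
translate([0, 1524, 0]) cube([59, 59, 469]);
translate([1891, 0, 0]) cube([59, 59, 469]);
translate([1891, 1524, 0]) cube([59, 59, 469]);
translate([59, 0, 235]) cube([1832, 21, 149]);
translate([59, 1562, 235]) cube([1832, 21, 149]);
translate([0, 59, 235]) cube([21, 1465, 149]);
translate([1929, 59, 235]) cube([21, 1465, 149]);
translate([185, 0, 384]) cube([63, 1583, 21]);
translate([374, 0, 384]) cube([63, 1583, 21]);
translate([563, 0, 384]) cube([63, 1583, 21]);
translate([752, 0, 384]) cube([63, 1583, 21]);
translate([941, 0, 384]) cube([63, 1583, 21]);
translate([1130, 0, 384]) cube([63, 1583, 21]);
translate([1319, 0, 384]) cube([63, 1583, 21]);
translate([1508, 0, 384]) cube([63, 1583, 21]);
translate([1697, 0, 384]) cube([63, 1583, 21]);


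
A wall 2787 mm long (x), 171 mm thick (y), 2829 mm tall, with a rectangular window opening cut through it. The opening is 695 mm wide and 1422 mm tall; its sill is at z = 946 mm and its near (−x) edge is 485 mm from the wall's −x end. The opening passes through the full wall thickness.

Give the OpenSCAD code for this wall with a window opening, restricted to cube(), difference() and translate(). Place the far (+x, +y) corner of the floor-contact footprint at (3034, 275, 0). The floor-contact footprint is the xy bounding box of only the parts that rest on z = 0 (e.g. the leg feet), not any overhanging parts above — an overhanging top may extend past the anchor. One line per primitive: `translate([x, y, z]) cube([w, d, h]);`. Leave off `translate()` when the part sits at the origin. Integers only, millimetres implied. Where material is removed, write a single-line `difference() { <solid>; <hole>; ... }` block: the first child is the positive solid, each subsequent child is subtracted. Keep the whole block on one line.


difference() { translate([247, 104, 0]) cube([2787, 171, 2829]); translate([732, 104, 946]) cube([695, 171, 1422]); }


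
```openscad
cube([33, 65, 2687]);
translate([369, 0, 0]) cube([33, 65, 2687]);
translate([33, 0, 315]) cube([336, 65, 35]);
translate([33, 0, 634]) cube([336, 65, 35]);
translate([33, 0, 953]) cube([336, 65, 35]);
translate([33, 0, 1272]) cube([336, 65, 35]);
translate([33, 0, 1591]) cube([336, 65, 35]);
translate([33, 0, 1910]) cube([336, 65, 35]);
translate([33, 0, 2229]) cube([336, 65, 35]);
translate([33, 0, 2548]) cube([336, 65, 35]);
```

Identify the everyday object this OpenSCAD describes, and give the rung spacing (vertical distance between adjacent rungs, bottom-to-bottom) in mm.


A ladder. The rung spacing is 319 mm.

Two tall 33×65 posts with 8 short bars between them — a ladder. Adjacent rungs sit at z = 315 and z = 634, so the spacing is 634 − 315 = 319 mm.


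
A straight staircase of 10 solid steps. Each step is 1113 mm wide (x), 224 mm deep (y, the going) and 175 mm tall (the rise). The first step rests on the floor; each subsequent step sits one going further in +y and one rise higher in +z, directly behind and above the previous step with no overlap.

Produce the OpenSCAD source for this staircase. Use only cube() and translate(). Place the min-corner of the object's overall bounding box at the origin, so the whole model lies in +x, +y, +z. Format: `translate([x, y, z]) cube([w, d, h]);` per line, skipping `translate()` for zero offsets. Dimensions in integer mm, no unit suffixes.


cube([1113, 224, 175]);
translate([0, 224, 175]) cube([1113, 224, 175]);
translate([0, 448, 350]) cube([1113, 224, 175]);
translate([0, 672, 525]) cube([1113, 224, 175]);
translate([0, 896, 700]) cube([1113, 224, 175]);
translate([0, 1120, 875]) cube([1113, 224, 175]);
translate([0, 1344, 1050]) cube([1113, 224, 175]);
translate([0, 1568, 1225]) cube([1113, 224, 175]);
translate([0, 1792, 1400]) cube([1113, 224, 175]);
translate([0, 2016, 1575]) cube([1113, 224, 175]);


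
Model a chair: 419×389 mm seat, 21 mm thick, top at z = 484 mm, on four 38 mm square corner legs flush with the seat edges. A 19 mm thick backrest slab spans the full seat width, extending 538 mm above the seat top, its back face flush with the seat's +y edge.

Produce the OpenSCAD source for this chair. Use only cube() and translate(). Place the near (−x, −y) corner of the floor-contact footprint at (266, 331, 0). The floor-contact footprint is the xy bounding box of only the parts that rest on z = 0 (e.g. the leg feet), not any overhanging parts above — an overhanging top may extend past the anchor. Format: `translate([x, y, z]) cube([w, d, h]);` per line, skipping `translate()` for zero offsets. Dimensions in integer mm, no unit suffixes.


translate([266, 331, 463]) cube([419, 389, 21]);
translate([266, 331, 0]) cube([38, 38, 463]);
translate([647, 331, 0]) cube([38, 38, 463]);
translate([266, 682, 0]) cube([38, 38, 463]);
translate([647, 682, 0]) cube([38, 38, 463]);
translate([266, 701, 484]) cube([419, 19, 538]);


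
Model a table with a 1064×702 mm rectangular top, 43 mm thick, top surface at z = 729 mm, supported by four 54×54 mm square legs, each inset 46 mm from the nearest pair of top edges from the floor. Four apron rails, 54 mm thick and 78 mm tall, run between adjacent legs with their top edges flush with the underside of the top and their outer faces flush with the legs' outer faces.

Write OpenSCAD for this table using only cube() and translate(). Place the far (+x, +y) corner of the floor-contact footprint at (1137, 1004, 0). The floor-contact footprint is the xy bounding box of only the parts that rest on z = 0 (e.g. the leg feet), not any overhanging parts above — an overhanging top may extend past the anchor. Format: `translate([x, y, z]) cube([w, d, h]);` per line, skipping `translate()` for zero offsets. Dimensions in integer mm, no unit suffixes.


translate([119, 348, 686]) cube([1064, 702, 43]);
translate([165, 394, 0]) cube([54, 54, 686]);
translate([1083, 394, 0]) cube([54, 54, 686]);
translate([165, 950, 0]) cube([54, 54, 686]);
translate([1083, 950, 0]) cube([54, 54, 686]);
translate([219, 394, 608]) cube([864, 54, 78]);
translate([219, 950, 608]) cube([864, 54, 78]);
translate([165, 448, 608]) cube([54, 502, 78]);
translate([1083, 448, 608]) cube([54, 502, 78]);


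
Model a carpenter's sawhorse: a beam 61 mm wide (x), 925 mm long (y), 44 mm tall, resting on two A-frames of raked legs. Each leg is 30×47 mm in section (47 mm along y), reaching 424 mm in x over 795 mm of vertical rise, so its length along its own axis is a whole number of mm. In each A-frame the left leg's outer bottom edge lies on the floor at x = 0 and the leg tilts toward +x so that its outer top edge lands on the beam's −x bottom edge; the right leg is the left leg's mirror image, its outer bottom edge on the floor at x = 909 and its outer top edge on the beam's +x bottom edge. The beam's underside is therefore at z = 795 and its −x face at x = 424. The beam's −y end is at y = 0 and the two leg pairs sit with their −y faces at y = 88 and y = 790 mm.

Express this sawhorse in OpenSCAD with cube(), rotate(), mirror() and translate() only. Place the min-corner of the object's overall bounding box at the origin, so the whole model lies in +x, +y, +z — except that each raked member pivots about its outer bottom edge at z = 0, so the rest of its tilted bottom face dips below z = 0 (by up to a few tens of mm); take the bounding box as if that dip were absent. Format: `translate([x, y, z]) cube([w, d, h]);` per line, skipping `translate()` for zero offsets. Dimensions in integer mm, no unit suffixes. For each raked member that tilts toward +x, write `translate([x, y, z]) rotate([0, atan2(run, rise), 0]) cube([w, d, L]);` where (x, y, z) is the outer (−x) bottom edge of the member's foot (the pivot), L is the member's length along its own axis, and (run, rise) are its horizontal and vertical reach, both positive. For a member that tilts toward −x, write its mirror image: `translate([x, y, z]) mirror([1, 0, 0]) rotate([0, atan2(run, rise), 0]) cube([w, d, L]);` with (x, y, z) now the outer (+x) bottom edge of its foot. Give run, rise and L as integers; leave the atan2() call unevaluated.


translate([424, 0, 795]) cube([61, 925, 44]);
translate([0, 88, 0]) rotate([0, atan2(424, 795), 0]) cube([30, 47, 901]);
translate([909, 88, 0]) mirror([1, 0, 0]) rotate([0, atan2(424, 795), 0]) cube([30, 47, 901]);
translate([0, 790, 0]) rotate([0, atan2(424, 795), 0]) cube([30, 47, 901]);
translate([909, 790, 0]) mirror([1, 0, 0]) rotate([0, atan2(424, 795), 0]) cube([30, 47, 901]);


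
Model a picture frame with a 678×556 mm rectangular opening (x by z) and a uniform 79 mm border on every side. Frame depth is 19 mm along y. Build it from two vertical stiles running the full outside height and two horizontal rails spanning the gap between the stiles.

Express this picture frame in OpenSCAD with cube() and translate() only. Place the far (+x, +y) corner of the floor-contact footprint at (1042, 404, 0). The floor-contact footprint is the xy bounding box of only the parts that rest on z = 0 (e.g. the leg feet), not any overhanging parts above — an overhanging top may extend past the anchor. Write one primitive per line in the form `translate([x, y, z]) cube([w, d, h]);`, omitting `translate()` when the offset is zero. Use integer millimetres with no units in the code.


translate([206, 385, 0]) cube([79, 19, 714]);
translate([963, 385, 0]) cube([79, 19, 714]);
translate([285, 385, 0]) cube([678, 19, 79]);
translate([285, 385, 635]) cube([678, 19, 79]);


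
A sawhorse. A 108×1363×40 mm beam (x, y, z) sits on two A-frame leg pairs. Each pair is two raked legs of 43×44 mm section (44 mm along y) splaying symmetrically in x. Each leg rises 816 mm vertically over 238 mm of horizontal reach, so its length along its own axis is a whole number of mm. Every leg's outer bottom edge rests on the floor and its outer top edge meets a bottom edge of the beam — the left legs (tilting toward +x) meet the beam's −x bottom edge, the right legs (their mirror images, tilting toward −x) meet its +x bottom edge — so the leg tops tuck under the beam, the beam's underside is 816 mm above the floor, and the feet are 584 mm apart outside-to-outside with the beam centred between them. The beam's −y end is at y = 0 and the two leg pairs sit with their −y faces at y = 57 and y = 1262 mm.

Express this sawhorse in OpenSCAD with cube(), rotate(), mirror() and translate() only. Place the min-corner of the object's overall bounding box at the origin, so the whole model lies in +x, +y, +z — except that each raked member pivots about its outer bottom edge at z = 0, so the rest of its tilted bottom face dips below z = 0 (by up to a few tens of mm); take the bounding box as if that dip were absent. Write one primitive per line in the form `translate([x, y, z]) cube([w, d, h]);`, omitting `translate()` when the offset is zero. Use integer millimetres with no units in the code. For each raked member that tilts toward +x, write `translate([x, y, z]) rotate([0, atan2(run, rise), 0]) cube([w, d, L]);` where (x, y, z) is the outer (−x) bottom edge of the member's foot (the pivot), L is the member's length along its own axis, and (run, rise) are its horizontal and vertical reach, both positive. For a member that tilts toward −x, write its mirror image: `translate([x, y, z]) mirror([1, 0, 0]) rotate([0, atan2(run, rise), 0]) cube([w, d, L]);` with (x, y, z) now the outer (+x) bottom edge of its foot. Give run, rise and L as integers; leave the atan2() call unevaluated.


translate([238, 0, 816]) cube([108, 1363, 40]);
translate([0, 57, 0]) rotate([0, atan2(238, 816), 0]) cube([43, 44, 850]);
translate([584, 57, 0]) mirror([1, 0, 0]) rotate([0, atan2(238, 816), 0]) cube([43, 44, 850]);
translate([0, 1262, 0]) rotate([0, atan2(238, 816), 0]) cube([43, 44, 850]);
translate([584, 1262, 0]) mirror([1, 0, 0]) rotate([0, atan2(238, 816), 0]) cube([43, 44, 850]);


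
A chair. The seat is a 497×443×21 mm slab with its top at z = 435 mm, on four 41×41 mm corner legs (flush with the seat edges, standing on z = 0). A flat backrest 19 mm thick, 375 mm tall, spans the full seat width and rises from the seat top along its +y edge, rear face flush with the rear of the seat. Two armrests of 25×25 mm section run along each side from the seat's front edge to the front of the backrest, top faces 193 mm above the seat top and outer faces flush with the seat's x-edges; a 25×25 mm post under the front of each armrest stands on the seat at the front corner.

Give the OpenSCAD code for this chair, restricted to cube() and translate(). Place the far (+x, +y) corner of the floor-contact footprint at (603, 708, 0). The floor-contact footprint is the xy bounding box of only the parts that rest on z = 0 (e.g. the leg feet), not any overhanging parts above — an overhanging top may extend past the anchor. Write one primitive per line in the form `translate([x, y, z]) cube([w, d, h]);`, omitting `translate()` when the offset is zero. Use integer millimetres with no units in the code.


translate([106, 265, 414]) cube([497, 443, 21]);
translate([106, 265, 0]) cube([41, 41, 414]);
translate([562, 265, 0]) cube([41, 41, 414]);
translate([106, 667, 0]) cube([41, 41, 414]);
translate([562, 667, 0]) cube([41, 41, 414]);
translate([106, 689, 435]) cube([497, 19, 375]);
translate([106, 265, 603]) cube([25, 424, 25]);
translate([578, 265, 603]) cube([25, 424, 25]);
translate([106, 265, 435]) cube([25, 25, 168]);
translate([578, 265, 435]) cube([25, 25, 168]);


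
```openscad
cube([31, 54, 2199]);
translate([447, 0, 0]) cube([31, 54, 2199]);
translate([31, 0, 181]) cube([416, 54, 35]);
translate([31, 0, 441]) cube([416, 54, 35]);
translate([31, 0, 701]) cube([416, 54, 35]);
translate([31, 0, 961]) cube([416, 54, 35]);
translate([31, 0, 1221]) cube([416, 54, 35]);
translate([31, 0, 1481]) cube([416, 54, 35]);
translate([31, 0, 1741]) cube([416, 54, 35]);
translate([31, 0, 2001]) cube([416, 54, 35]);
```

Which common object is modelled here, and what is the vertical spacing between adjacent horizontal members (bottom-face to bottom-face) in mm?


A ladder. The rung spacing is 260 mm.

Two tall 31×54 posts with 8 short bars between them — a ladder. Adjacent rungs sit at z = 181 and z = 441, so the spacing is 441 − 181 = 260 mm.


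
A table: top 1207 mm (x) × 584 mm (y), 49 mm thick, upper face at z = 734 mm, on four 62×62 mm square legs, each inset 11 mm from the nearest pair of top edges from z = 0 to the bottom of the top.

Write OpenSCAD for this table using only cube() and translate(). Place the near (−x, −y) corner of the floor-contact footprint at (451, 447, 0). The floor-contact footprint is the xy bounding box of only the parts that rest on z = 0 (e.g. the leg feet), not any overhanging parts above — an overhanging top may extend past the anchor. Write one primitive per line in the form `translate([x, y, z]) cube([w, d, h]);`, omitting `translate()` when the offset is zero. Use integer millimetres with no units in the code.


// leg_h = 734 - 49 = 685
translate([440, 436, 685]) cube([1207, 584, 49]);
translate([451, 447, 0]) cube([62, 62, 685]);
translate([1574, 447, 0]) cube([62, 62, 685]);
translate([451, 947, 0]) cube([62, 62, 685]);
translate([1574, 947, 0]) cube([62, 62, 685]);


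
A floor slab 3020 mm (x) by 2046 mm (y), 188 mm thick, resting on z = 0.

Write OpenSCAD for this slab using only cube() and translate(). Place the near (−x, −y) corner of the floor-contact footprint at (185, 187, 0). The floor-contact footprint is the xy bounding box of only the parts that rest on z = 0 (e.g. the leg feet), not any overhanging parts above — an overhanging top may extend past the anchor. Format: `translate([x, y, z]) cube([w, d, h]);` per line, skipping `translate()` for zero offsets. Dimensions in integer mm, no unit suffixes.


translate([185, 187, 0]) cube([3020, 2046, 188]);


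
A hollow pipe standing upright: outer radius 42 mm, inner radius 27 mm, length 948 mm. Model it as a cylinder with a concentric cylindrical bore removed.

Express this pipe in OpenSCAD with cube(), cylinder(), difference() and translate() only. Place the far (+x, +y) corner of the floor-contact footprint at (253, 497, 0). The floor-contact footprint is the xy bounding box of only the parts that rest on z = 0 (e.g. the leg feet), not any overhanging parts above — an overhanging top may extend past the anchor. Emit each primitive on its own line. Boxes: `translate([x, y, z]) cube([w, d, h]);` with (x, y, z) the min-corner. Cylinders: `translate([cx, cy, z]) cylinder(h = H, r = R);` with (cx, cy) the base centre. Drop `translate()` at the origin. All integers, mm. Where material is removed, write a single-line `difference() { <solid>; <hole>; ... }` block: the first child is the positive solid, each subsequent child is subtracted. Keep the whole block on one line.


difference() { translate([211, 455, 0]) cylinder(h = 948, r = 42); translate([211, 455, 0]) cylinder(h = 948, r = 27); }
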